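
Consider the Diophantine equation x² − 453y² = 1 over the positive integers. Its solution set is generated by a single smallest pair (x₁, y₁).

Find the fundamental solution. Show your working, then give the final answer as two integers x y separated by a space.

1653751 77700

√453 = [21; 3,1,1,10,14,10,1,1,3,42, …], period ℓ=10 (even) → k=9
k=0  a_k=21  p_k/q_k = 21/1
k=1  a_k=3  p_k/q_k = 64/3
k=2  a_k=1  p_k/q_k = 85/4
k=3  a_k=1  p_k/q_k = 149/7
k=4  a_k=10  p_k/q_k = 1575/74
k=5  a_k=14  p_k/q_k = 22199/1043
…
k=8  a_k=1  p_k/q_k = 469329/22051
k=9  a_k=3  p_k/q_k = 1653751/77700
(x₁, y₁) = (1653751, 77700);  1653751² − 453·77700² = 1 ✓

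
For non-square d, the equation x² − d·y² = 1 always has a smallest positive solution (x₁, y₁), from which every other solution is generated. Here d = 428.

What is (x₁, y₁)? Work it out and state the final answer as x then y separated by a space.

√428 → a₀=20, period (1,2,4,1,5,10,5,1,4,2,1,40); ℓ=12 even so k=11
step 0: (20, 1)  from 20·(1,0) + (0,1)
…
step 7: (99779, 4823)  from 5·(19571,946) + (1924,93)
…
step 10: (1273708, 61567)  from 2·(577179,27899) + (119350,5769)
step 11: (1850887, 89466)  from 1·(1273708,61567) + (577179,27899)
→ (1850887, 89466).  Check: 1850887²=3425782686769, 428·89466²=3425782686768, difference 1.

1850887 89466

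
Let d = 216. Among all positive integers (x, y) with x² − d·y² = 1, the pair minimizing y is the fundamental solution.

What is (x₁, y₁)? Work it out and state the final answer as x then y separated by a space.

485 33

√216 → a₀=14, period (1,2,3,2,1,28); ℓ=6 even so k=5
step 0: (14, 1)  from 14·(1,0) + (0,1)
…
step 3: (147, 10)  from 3·(44,3) + (15,1)
step 4: (338, 23)  from 2·(147,10) + (44,3)
step 5: (485, 33)  from 1·(338,23) + (147,10)
(x₁, y₁) = (485, 33);  485² − 216·33² = 1 ✓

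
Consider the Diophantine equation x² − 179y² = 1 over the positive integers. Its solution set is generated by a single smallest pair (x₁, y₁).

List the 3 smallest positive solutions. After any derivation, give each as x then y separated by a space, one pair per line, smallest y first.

√179 → a₀=13, period (2,1,1,1,3,…,1,2,26); ℓ=14 even so k=13
step 0: (13, 1)  from 13·(1,0) + (0,1)
…
step 7: (26999, 2018)  from 13·(2047,153) + (388,29)
…
step 12: (1588459, 118727)  from 1·(1013292,75737) + (575167,42990)
step 13: (4190210, 313191)  from 2·(1588459,118727) + (1013292,75737)
fundamental: x₁=4190210, y₁=313191  (since 17557859844100 − 179·98088602481 = 1)
k=2:  x_2 = 4190210·4190210+179·313191·313191 = 35115719688199,  y_2 = 4190210·313191+313191·4190210 = 2624672120220
k=3:  x_3 = 4190210·35115719688199+179·313191·2624672120220 = 294284479589372473370,  y_3 = 4190210·2624672120220+313191·35115719688199 = 21995854729733779209

4190210 313191
35115719688199 2624672120220
294284479589372473370 21995854729733779209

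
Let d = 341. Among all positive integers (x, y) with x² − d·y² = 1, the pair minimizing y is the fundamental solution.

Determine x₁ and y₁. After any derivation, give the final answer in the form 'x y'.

10626551 575460

d=341: √d = [18; 2,6,1,8,2,…,6,2,36] (ℓ=14, even), read p_13/q_13
i=0: a=18 ⇒ p=18, q=1
i=1: a=2 ⇒ p=37, q=2
i=2: a=6 ⇒ p=240, q=13
…
i=4: a=8 ⇒ p=2456, q=133
…
i=11: a=1 ⇒ p=718667, q=38918
i=12: a=6 ⇒ p=4953942, q=268271
i=13: a=2 ⇒ p=10626551, q=575460
→ (10626551, 575460).  Check: 10626551²=112923586155601, 341·575460²=112923586155600, difference 1.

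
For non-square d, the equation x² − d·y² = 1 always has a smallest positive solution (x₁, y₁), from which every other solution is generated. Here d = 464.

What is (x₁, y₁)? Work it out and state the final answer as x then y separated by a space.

9801 455

√464 = [21; 1,1,5,1,1,1,5,1,1,42, …], period ℓ=10 (even) → k=9
step 0: (21, 1)  from 21·(1,0) + (0,1)
step 1: (22, 1)  from 1·(21,1) + (1,0)
…
step 3: (237, 11)  from 5·(43,2) + (22,1)
…
step 6: (797, 37)  from 1·(517,24) + (280,13)
step 7: (4502, 209)  from 5·(797,37) + (517,24)
step 8: (5299, 246)  from 1·(4502,209) + (797,37)
step 9: (9801, 455)  from 1·(5299,246) + (4502,209)
fundamental: x₁=9801, y₁=455  (since 96059601 − 464·207025 = 1)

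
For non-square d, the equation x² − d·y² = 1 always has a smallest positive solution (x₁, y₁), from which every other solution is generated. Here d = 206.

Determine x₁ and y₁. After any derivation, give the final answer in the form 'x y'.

√206 → a₀=14, period (2,1,5,14,5,1,2,28); ℓ=8 even so k=7
a_0=14:  p_0=14·1+0=14,  q_0=14·0+1=1
…
a_4=14:  p_4=14·244+43=3459,  q_4=14·17+3=241
a_5=5:  p_5=5·3459+244=17539,  q_5=5·241+17=1222
a_6=1:  p_6=1·17539+3459=20998,  q_6=1·1222+241=1463
a_7=2:  p_7=2·20998+17539=59535,  q_7=2·1463+1222=4148
fundamental: x₁=59535, y₁=4148  (since 3544416225 − 206·17205904 = 1)

59535 4148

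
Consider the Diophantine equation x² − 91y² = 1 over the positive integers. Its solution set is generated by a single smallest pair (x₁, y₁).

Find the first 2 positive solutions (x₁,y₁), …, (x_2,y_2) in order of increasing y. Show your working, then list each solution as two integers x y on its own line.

d=91: √d = [9; 1,1,5,1,5,1,1,18] (ℓ=8, even), read p_7/q_7
i=0: a=9 ⇒ p=9, q=1
i=1: a=1 ⇒ p=10, q=1
…
i=3: a=5 ⇒ p=105, q=11
i=4: a=1 ⇒ p=124, q=13
i=5: a=5 ⇒ p=725, q=76
i=6: a=1 ⇒ p=849, q=89
i=7: a=1 ⇒ p=1574, q=165
(x₁, y₁) = (1574, 165);  1574² − 91·165² = 1 ✓
(1574+165√91)^2 = 4954951 + 519420√91

1574 165
4954951 519420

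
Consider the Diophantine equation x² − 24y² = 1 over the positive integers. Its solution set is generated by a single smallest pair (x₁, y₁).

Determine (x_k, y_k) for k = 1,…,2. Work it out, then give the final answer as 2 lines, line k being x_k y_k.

d=24: √d = [4; 1,8] (ℓ=2, even), read p_1/q_1
a_0=4:  p_0=4·1+0=4,  q_0=4·0+1=1
a_1=1:  p_1=1·4+1=5,  q_1=1·1+0=1
(x₁, y₁) = (5, 1);  5² − 24·1² = 1 ✓
(x_2, y_2) = (5·5 + 24·1·1, 5·1 + 1·5) = (49, 10)

5 1
49 10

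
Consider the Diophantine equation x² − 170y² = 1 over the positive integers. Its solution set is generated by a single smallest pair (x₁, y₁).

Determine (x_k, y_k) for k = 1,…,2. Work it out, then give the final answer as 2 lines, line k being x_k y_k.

339 26
229841 17628

[13; 26] for √170; ℓ=1 ⇒ convergent index 1
a_0=13:  p_0=13·1+0=13,  q_0=13·0+1=1
a_1=26:  p_1=26·13+1=339,  q_1=26·1+0=26
→ (339, 26).  Check: 339²=114921, 170·26²=114920, difference 1.
(339+26√170)^2 = 229841 + 17628√170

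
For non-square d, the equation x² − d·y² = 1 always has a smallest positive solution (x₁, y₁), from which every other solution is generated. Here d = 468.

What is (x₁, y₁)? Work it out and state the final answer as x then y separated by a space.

649 30

d=468: √d = [21; 1,1,1,2,1,1,1,42] (ℓ=8, even), read p_7/q_7
k=0  a_k=21  p_k/q_k = 21/1
…
k=6  a_k=1  p_k/q_k = 411/19
k=7  a_k=1  p_k/q_k = 649/30
→ (649, 30).  Check: 649²=421201, 468·30²=421200, difference 1.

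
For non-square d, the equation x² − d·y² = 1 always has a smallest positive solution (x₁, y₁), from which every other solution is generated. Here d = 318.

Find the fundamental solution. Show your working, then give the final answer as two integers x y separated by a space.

[17; 1,4,1,34] for √318; ℓ=4 ⇒ convergent index 3
i=0: a=17 ⇒ p=17, q=1
…
i=2: a=4 ⇒ p=89, q=5
i=3: a=1 ⇒ p=107, q=6
fundamental: x₁=107, y₁=6  (since 11449 − 318·36 = 1)

107 6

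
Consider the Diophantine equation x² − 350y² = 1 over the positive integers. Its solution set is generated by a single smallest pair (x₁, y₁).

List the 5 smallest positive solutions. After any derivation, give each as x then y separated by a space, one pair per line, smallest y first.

d=350: √d = [18; 1,2,2,2,1,36] (ℓ=6, even), read p_5/q_5
i=0: a=18 ⇒ p=18, q=1
i=1: a=1 ⇒ p=19, q=1
…
i=3: a=2 ⇒ p=131, q=7
i=4: a=2 ⇒ p=318, q=17
i=5: a=1 ⇒ p=449, q=24
fundamental: x₁=449, y₁=24  (since 201601 − 350·576 = 1)
(449+24√350)^2 = 403201 + 21552√350
(449+24√350)^3 = 362074049 + 19353672√350
(449+24√350)^4 = 325142092801 + 17379575904√350
(449+24√350)^5 = 291977237261249 + 15606839808120√350

449 24
403201 21552
362074049 19353672
325142092801 17379575904
291977237261249 15606839808120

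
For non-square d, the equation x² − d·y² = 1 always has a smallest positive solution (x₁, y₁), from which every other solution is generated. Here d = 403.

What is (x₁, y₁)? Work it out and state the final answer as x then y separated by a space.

[20; 13,2,1,3,1,3,1,2,13,40] for √403; ℓ=10 ⇒ convergent index 9
step 0: (20, 1)  from 20·(1,0) + (0,1)
step 1: (261, 13)  from 13·(20,1) + (1,0)
…
step 3: (803, 40)  from 1·(542,27) + (261,13)
step 4: (2951, 147)  from 3·(803,40) + (542,27)
step 5: (3754, 187)  from 1·(2951,147) + (803,40)
…
step 8: (50147, 2498)  from 2·(17967,895) + (14213,708)
step 9: (669878, 33369)  from 13·(50147,2498) + (17967,895)
(x₁, y₁) = (669878, 33369);  669878² − 403·33369² = 1 ✓

669878 33369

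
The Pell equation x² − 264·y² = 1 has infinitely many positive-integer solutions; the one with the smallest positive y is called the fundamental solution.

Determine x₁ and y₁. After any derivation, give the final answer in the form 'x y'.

d=264: √d = [16; 4,32] (ℓ=2, even), read p_1/q_1
k=0  a_k=16  p_k/q_k = 16/1
k=1  a_k=4  p_k/q_k = 65/4
→ (65, 4).  Check: 65²=4225, 264·4²=4224, difference 1.

65 4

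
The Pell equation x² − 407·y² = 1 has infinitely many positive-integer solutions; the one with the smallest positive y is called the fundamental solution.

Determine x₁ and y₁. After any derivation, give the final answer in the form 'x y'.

√407 = [20; 5,1,2,1,5,40, …], period ℓ=6 (even) → k=5
step 0: (20, 1)  from 20·(1,0) + (0,1)
…
step 2: (121, 6)  from 1·(101,5) + (20,1)
step 3: (343, 17)  from 2·(121,6) + (101,5)
step 4: (464, 23)  from 1·(343,17) + (121,6)
step 5: (2663, 132)  from 5·(464,23) + (343,17)
→ (2663, 132).  Check: 2663²=7091569, 407·132²=7091568, difference 1.

2663 132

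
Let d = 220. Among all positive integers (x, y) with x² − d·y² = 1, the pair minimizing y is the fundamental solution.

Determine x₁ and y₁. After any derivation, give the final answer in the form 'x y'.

89 6

d=220: √d = [14; 1,4,1,28] (ℓ=4, even), read p_3/q_3
k=0  a_k=14  p_k/q_k = 14/1
…
k=2  a_k=4  p_k/q_k = 74/5
k=3  a_k=1  p_k/q_k = 89/6
→ (89, 6).  Check: 89²=7921, 220·6²=7920, difference 1.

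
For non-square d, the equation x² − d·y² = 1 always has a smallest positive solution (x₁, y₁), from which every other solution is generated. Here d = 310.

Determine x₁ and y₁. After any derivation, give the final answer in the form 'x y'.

√310 → a₀=17, period (1,1,1,1,5,…,1,1,34); ℓ=16 even so k=15
i=0: a=17 ⇒ p=17, q=1
i=1: a=1 ⇒ p=18, q=1
i=2: a=1 ⇒ p=35, q=2
i=3: a=1 ⇒ p=53, q=3
i=4: a=1 ⇒ p=88, q=5
i=5: a=5 ⇒ p=493, q=28
i=6: a=3 ⇒ p=1567, q=89
i=7: a=1 ⇒ p=2060, q=117
i=8: a=2 ⇒ p=5687, q=323
i=9: a=1 ⇒ p=7747, q=440
i=10: a=3 ⇒ p=28928, q=1643
i=11: a=5 ⇒ p=152387, q=8655
i=12: a=1 ⇒ p=181315, q=10298
i=13: a=1 ⇒ p=333702, q=18953
i=14: a=1 ⇒ p=515017, q=29251
i=15: a=1 ⇒ p=848719, q=48204
→ (848719, 48204).  Check: 848719²=720323940961, 310·48204²=720323940960, difference 1.

848719 48204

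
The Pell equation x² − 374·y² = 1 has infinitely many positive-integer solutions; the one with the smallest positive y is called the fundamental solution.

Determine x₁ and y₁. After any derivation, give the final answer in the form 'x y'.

√374 = [19; 2,1,18,1,2,38, …], period ℓ=6 (even) → k=5
step 0: (19, 1)  from 19·(1,0) + (0,1)
step 1: (39, 2)  from 2·(19,1) + (1,0)
step 2: (58, 3)  from 1·(39,2) + (19,1)
step 3: (1083, 56)  from 18·(58,3) + (39,2)
step 4: (1141, 59)  from 1·(1083,56) + (58,3)
step 5: (3365, 174)  from 2·(1141,59) + (1083,56)
→ (3365, 174).  Check: 3365²=11323225, 374·174²=11323224, difference 1.

3365 174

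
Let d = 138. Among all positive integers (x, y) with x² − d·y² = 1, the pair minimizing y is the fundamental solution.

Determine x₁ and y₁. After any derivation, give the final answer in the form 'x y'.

[11; 1,2,1,22] for √138; ℓ=4 ⇒ convergent index 3
step 0: (11, 1)  from 11·(1,0) + (0,1)
step 1: (12, 1)  from 1·(11,1) + (1,0)
step 2: (35, 3)  from 2·(12,1) + (11,1)
step 3: (47, 4)  from 1·(35,3) + (12,1)
fundamental: x₁=47, y₁=4  (since 2209 − 138·16 = 1)

47 4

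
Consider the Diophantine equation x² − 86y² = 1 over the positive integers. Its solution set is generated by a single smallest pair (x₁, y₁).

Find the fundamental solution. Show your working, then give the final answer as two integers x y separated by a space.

[9; 3,1,1,1,8,1,1,1,3,18] for √86; ℓ=10 ⇒ convergent index 9
i=0: a=9 ⇒ p=9, q=1
…
i=2: a=1 ⇒ p=37, q=4
…
i=4: a=1 ⇒ p=102, q=11
…
i=8: a=1 ⇒ p=2847, q=307
i=9: a=3 ⇒ p=10405, q=1122
→ (10405, 1122).  Check: 10405²=108264025, 86·1122²=108264024, difference 1.

10405 1122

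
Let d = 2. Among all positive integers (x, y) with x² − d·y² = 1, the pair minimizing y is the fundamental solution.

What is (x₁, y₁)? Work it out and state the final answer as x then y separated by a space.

√2 → a₀=1, period (2); ℓ=1 odd so k=1
i=0: a=1 ⇒ p=1, q=1
i=1: a=2 ⇒ p=3, q=2
(x₁, y₁) = (3, 2);  3² − 2·2² = 1 ✓

3 2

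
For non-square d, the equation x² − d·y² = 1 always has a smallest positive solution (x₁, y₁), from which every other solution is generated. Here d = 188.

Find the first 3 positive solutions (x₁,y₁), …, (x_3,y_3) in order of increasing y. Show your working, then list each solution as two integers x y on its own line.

4607 336
42448897 3095904
391124132351 28525659120

√188 → a₀=13, period (1,2,2,6,2,2,1,26); ℓ=8 even so k=7
i=0: a=13 ⇒ p=13, q=1
…
i=2: a=2 ⇒ p=41, q=3
i=3: a=2 ⇒ p=96, q=7
i=4: a=6 ⇒ p=617, q=45
i=5: a=2 ⇒ p=1330, q=97
i=6: a=2 ⇒ p=3277, q=239
i=7: a=1 ⇒ p=4607, q=336
→ (4607, 336).  Check: 4607²=21224449, 188·336²=21224448, difference 1.
(4607+336√188)^2 = 42448897 + 3095904√188
(4607+336√188)^3 = 391124132351 + 28525659120√188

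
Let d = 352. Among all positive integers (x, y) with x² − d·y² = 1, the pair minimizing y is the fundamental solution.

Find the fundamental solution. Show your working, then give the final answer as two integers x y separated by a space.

77617 4137

[18; 1,3,5,9,5,3,1,36] for √352; ℓ=8 ⇒ convergent index 7
a_0=18:  p_0=18·1+0=18,  q_0=18·0+1=1
…
a_2=3:  p_2=3·19+18=75,  q_2=3·1+1=4
a_3=5:  p_3=5·75+19=394,  q_3=5·4+1=21
…
a_6=3:  p_6=3·18499+3621=59118,  q_6=3·986+193=3151
a_7=1:  p_7=1·59118+18499=77617,  q_7=1·3151+986=4137
→ (77617, 4137).  Check: 77617²=6024398689, 352·4137²=6024398688, difference 1.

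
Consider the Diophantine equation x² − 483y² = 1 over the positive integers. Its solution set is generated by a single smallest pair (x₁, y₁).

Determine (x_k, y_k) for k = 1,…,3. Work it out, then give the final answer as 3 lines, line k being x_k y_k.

d=483: √d = [21; 1,42] (ℓ=2, even), read p_1/q_1
k=0  a_k=21  p_k/q_k = 21/1
k=1  a_k=1  p_k/q_k = 22/1
→ (22, 1).  Check: 22²=484, 483·1²=483, difference 1.
(22+1√483)^2 = 967 + 44√483
(22+1√483)^3 = 42526 + 1935√483

22 1
967 44
42526 1935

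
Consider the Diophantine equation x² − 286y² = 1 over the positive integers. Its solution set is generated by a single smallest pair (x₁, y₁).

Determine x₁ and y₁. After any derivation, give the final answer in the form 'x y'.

√286 = [16; 1,10,3,3,2,3,3,10,1,32, …], period ℓ=10 (even) → k=9
a_0=16:  p_0=16·1+0=16,  q_0=16·0+1=1
a_1=1:  p_1=1·16+1=17,  q_1=1·1+0=1
…
a_3=3:  p_3=3·186+17=575,  q_3=3·11+1=34
a_4=3:  p_4=3·575+186=1911,  q_4=3·34+11=113
a_5=2:  p_5=2·1911+575=4397,  q_5=2·113+34=260
a_6=3:  p_6=3·4397+1911=15102,  q_6=3·260+113=893
a_7=3:  p_7=3·15102+4397=49703,  q_7=3·893+260=2939
a_8=10:  p_8=10·49703+15102=512132,  q_8=10·2939+893=30283
a_9=1:  p_9=1·512132+49703=561835,  q_9=1·30283+2939=33222
fundamental: x₁=561835, y₁=33222  (since 315658567225 − 286·1103701284 = 1)

561835 33222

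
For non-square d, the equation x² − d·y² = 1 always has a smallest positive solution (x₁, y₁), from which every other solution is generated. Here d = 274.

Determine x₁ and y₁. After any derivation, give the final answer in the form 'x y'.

3959299 239190

[16; 1,1,4,4,1,1,32] for √274; ℓ=7 ⇒ convergent index 13
a_0=16:  p_0=16·1+0=16,  q_0=16·0+1=1
…
a_2=1:  p_2=1·17+16=33,  q_2=1·1+1=2
a_3=4:  p_3=4·33+17=149,  q_3=4·2+1=9
a_4=4:  p_4=4·149+33=629,  q_4=4·9+2=38
…
a_7=32:  p_7=32·1407+778=45802,  q_7=32·85+47=2767
a_8=1:  p_8=1·45802+1407=47209,  q_8=1·2767+85=2852
a_9=1:  p_9=1·47209+45802=93011,  q_9=1·2852+2767=5619
…
a_11=4:  p_11=4·419253+93011=1770023,  q_11=4·25328+5619=106931
a_12=1:  p_12=1·1770023+419253=2189276,  q_12=1·106931+25328=132259
a_13=1:  p_13=1·2189276+1770023=3959299,  q_13=1·132259+106931=239190
fundamental: x₁=3959299, y₁=239190  (since 15676048571401 − 274·57211856100 = 1)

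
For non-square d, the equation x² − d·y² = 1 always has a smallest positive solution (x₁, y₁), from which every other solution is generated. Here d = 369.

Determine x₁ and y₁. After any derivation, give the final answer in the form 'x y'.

d=369: √d = [19; 4,1,3,2,7,4,7,2,3,1,4,38] (ℓ=12, even), read p_11/q_11
step 0: (19, 1)  from 19·(1,0) + (0,1)
step 1: (77, 4)  from 4·(19,1) + (1,0)
step 2: (96, 5)  from 1·(77,4) + (19,1)
step 3: (365, 19)  from 3·(96,5) + (77,4)
step 4: (826, 43)  from 2·(365,19) + (96,5)
…
step 6: (25414, 1323)  from 4·(6147,320) + (826,43)
step 7: (184045, 9581)  from 7·(25414,1323) + (6147,320)
…
step 9: (1364557, 71036)  from 3·(393504,20485) + (184045,9581)
step 10: (1758061, 91521)  from 1·(1364557,71036) + (393504,20485)
step 11: (8396801, 437120)  from 4·(1758061,91521) + (1364557,71036)
(x₁, y₁) = (8396801, 437120);  8396801² − 369·437120² = 1 ✓

8396801 437120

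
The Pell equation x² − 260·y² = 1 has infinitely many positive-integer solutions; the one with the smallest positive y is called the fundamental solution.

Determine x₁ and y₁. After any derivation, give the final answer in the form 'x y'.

129 8

d=260: √d = [16; 8,32] (ℓ=2, even), read p_1/q_1
a_0=16:  p_0=16·1+0=16,  q_0=16·0+1=1
a_1=8:  p_1=8·16+1=129,  q_1=8·1+0=8
(x₁, y₁) = (129, 8);  129² − 260·8² = 1 ✓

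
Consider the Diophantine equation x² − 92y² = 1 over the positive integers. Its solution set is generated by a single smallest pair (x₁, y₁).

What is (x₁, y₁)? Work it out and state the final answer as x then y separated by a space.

[9; 1,1,2,4,2,1,1,18] for √92; ℓ=8 ⇒ convergent index 7
k=0  a_k=9  p_k/q_k = 9/1
k=1  a_k=1  p_k/q_k = 10/1
k=2  a_k=1  p_k/q_k = 19/2
k=3  a_k=2  p_k/q_k = 48/5
k=4  a_k=4  p_k/q_k = 211/22
k=5  a_k=2  p_k/q_k = 470/49
k=6  a_k=1  p_k/q_k = 681/71
k=7  a_k=1  p_k/q_k = 1151/120
→ (1151, 120).  Check: 1151²=1324801, 92·120²=1324800, difference 1.

1151 120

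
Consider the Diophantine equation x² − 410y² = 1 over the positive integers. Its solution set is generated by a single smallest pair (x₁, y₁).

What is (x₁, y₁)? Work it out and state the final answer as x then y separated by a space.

d=410: √d = [20; 4,40] (ℓ=2, even), read p_1/q_1
i=0: a=20 ⇒ p=20, q=1
i=1: a=4 ⇒ p=81, q=4
fundamental: x₁=81, y₁=4  (since 6561 − 410·16 = 1)

81 4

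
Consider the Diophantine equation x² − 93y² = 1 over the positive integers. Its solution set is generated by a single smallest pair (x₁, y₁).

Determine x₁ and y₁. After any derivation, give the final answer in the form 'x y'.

12151 1260

d=93: √d = [9; 1,1,1,4,6,4,1,1,1,18] (ℓ=10, even), read p_9/q_9
k=0  a_k=9  p_k/q_k = 9/1
…
k=8  a_k=1  p_k/q_k = 7821/811
k=9  a_k=1  p_k/q_k = 12151/1260
→ (12151, 1260).  Check: 12151²=147646801, 93·1260²=147646800, difference 1.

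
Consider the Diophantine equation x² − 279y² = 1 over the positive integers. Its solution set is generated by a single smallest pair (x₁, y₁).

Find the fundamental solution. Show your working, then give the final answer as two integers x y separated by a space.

1520 91

√279 → a₀=16, period (1,2,2,1,2,2,1,32); ℓ=8 even so k=7
step 0: (16, 1)  from 16·(1,0) + (0,1)
step 1: (17, 1)  from 1·(16,1) + (1,0)
step 2: (50, 3)  from 2·(17,1) + (16,1)
step 3: (117, 7)  from 2·(50,3) + (17,1)
step 4: (167, 10)  from 1·(117,7) + (50,3)
…
step 6: (1069, 64)  from 2·(451,27) + (167,10)
step 7: (1520, 91)  from 1·(1069,64) + (451,27)
→ (1520, 91).  Check: 1520²=2310400, 279·91²=2310399, difference 1.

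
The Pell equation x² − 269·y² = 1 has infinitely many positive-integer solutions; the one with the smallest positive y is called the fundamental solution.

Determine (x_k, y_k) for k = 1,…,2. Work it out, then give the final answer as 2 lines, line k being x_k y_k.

13449 820
361751201 22056360

[16; 2,2,32] for √269; ℓ=3 ⇒ convergent index 5
a_0=16:  p_0=16·1+0=16,  q_0=16·0+1=1
a_1=2:  p_1=2·16+1=33,  q_1=2·1+0=2
a_2=2:  p_2=2·33+16=82,  q_2=2·2+1=5
a_3=32:  p_3=32·82+33=2657,  q_3=32·5+2=162
a_4=2:  p_4=2·2657+82=5396,  q_4=2·162+5=329
a_5=2:  p_5=2·5396+2657=13449,  q_5=2·329+162=820
→ (13449, 820).  Check: 13449²=180875601, 269·820²=180875600, difference 1.
(x_2, y_2) = (13449·13449 + 269·820·820, 13449·820 + 820·13449) = (361751201, 22056360)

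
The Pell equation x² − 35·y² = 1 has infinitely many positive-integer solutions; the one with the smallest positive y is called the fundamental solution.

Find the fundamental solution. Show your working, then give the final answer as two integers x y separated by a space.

6 1

[5; 1,10] for √35; ℓ=2 ⇒ convergent index 1
k=0  a_k=5  p_k/q_k = 5/1
k=1  a_k=1  p_k/q_k = 6/1
→ (6, 1).  Check: 6²=36, 35·1²=35, difference 1.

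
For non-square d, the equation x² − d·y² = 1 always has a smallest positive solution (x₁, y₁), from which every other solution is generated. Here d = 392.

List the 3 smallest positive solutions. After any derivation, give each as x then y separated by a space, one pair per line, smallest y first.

99 5
19601 990
3880899 196015

d=392: √d = [19; 1,3,1,38] (ℓ=4, even), read p_3/q_3
step 0: (19, 1)  from 19·(1,0) + (0,1)
…
step 2: (79, 4)  from 3·(20,1) + (19,1)
step 3: (99, 5)  from 1·(79,4) + (20,1)
fundamental: x₁=99, y₁=5  (since 9801 − 392·25 = 1)
(99+5√392)^2 = 19601 + 990√392
(99+5√392)^3 = 3880899 + 196015√392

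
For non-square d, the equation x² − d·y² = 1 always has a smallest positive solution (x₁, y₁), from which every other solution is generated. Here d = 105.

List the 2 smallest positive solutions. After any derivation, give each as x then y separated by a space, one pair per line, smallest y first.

√105 → a₀=10, period (4,20); ℓ=2 even so k=1
k=0  a_k=10  p_k/q_k = 10/1
k=1  a_k=4  p_k/q_k = 41/4
fundamental: x₁=41, y₁=4  (since 1681 − 105·16 = 1)
(41+4√105)^2 = 3361 + 328√105

41 4
3361 328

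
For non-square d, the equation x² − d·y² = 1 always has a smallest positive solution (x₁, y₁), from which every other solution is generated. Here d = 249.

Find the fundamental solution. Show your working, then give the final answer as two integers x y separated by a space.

8553815 542076

d=249: √d = [15; 1,3,1,1,5,…,3,1,30] (ℓ=16, even), read p_15/q_15
a_0=15:  p_0=15·1+0=15,  q_0=15·0+1=1
…
a_2=3:  p_2=3·16+15=63,  q_2=3·1+1=4
…
a_4=1:  p_4=1·79+63=142,  q_4=1·5+4=9
…
a_9=3:  p_9=3·36751+3582=113835,  q_9=3·2329+227=7214
a_10=1:  p_10=1·113835+36751=150586,  q_10=1·7214+2329=9543
a_11=5:  p_11=5·150586+113835=866765,  q_11=5·9543+7214=54929
a_12=1:  p_12=1·866765+150586=1017351,  q_12=1·54929+9543=64472
a_13=1:  p_13=1·1017351+866765=1884116,  q_13=1·64472+54929=119401
a_14=3:  p_14=3·1884116+1017351=6669699,  q_14=3·119401+64472=422675
a_15=1:  p_15=1·6669699+1884116=8553815,  q_15=1·422675+119401=542076
→ (8553815, 542076).  Check: 8553815²=73167751054225, 249·542076²=73167751054224, difference 1.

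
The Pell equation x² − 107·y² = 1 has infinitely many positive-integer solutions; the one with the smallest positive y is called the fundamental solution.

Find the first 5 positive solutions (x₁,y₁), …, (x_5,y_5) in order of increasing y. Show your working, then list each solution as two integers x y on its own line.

962 93
1850887 178932
3561105626 344265075
6851565373537 662365825368
13182408217579562 1274391503742957

[10; 2,1,9,1,2,20] for √107; ℓ=6 ⇒ convergent index 5
step 0: (10, 1)  from 10·(1,0) + (0,1)
step 1: (21, 2)  from 2·(10,1) + (1,0)
…
step 3: (300, 29)  from 9·(31,3) + (21,2)
step 4: (331, 32)  from 1·(300,29) + (31,3)
step 5: (962, 93)  from 2·(331,32) + (300,29)
fundamental: x₁=962, y₁=93  (since 925444 − 107·8649 = 1)
(962+93√107)^2 = 1850887 + 178932√107
(962+93√107)^3 = 3561105626 + 344265075√107
(962+93√107)^4 = 6851565373537 + 662365825368√107
(962+93√107)^5 = 13182408217579562 + 1274391503742957√107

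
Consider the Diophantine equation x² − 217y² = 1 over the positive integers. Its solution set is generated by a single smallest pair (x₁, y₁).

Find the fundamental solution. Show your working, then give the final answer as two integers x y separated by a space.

d=217: √d = [14; 1,2,1,2,1,…,2,1,28] (ℓ=16, even), read p_15/q_15
step 0: (14, 1)  from 14·(1,0) + (0,1)
…
step 3: (59, 4)  from 1·(44,3) + (15,1)
…
step 8: (15055, 1022)  from 4·(3668,249) + (383,26)
…
step 14: (2809702, 190735)  from 2·(1034361,70217) + (740980,50301)
step 15: (3844063, 260952)  from 1·(2809702,190735) + (1034361,70217)
→ (3844063, 260952).  Check: 3844063²=14776820347969, 217·260952²=14776820347968, difference 1.

3844063 260952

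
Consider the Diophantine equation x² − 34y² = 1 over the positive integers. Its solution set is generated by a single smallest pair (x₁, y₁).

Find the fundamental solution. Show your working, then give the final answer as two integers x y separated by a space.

35 6

d=34: √d = [5; 1,4,1,10] (ℓ=4, even), read p_3/q_3
a_0=5:  p_0=5·1+0=5,  q_0=5·0+1=1
a_1=1:  p_1=1·5+1=6,  q_1=1·1+0=1
a_2=4:  p_2=4·6+5=29,  q_2=4·1+1=5
a_3=1:  p_3=1·29+6=35,  q_3=1·5+1=6
→ (35, 6).  Check: 35²=1225, 34·6²=1224, difference 1.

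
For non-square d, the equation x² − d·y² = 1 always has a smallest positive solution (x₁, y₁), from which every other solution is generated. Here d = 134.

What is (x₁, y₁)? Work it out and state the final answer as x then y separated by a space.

√134 = [11; 1,1,2,1,3,…,1,1,22, …], period ℓ=14 (even) → k=13
a_0=11:  p_0=11·1+0=11,  q_0=11·0+1=1
a_1=1:  p_1=1·11+1=12,  q_1=1·1+0=1
…
a_3=2:  p_3=2·23+12=58,  q_3=2·2+1=5
a_4=1:  p_4=1·58+23=81,  q_4=1·5+2=7
…
a_6=1:  p_6=1·301+81=382,  q_6=1·26+7=33
a_7=10:  p_7=10·382+301=4121,  q_7=10·33+26=356
…
a_9=3:  p_9=3·4503+4121=17630,  q_9=3·389+356=1523
…
a_12=1:  p_12=1·61896+22133=84029,  q_12=1·5347+1912=7259
a_13=1:  p_13=1·84029+61896=145925,  q_13=1·7259+5347=12606
→ (145925, 12606).  Check: 145925²=21294105625, 134·12606²=21294105624, difference 1.

145925 12606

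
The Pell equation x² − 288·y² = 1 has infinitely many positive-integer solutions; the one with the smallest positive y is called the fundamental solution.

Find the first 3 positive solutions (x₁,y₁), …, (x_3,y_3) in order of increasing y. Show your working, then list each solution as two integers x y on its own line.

17 1
577 34
19601 1155

√288 → a₀=16, period (1,32); ℓ=2 even so k=1
i=0: a=16 ⇒ p=16, q=1
i=1: a=1 ⇒ p=17, q=1
→ (17, 1).  Check: 17²=289, 288·1²=288, difference 1.
k=2:  x_2 = 17·17+288·1·1 = 577,  y_2 = 17·1+1·17 = 34
k=3:  x_3 = 17·577+288·1·34 = 19601,  y_3 = 17·34+1·577 = 1155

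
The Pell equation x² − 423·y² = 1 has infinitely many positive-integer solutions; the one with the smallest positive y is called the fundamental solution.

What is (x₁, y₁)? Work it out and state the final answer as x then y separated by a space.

[20; 1,1,3,4,3,1,1,40] for √423; ℓ=8 ⇒ convergent index 7
a_0=20:  p_0=20·1+0=20,  q_0=20·0+1=1
a_1=1:  p_1=1·20+1=21,  q_1=1·1+0=1
a_2=1:  p_2=1·21+20=41,  q_2=1·1+1=2
a_3=3:  p_3=3·41+21=144,  q_3=3·2+1=7
…
a_5=3:  p_5=3·617+144=1995,  q_5=3·30+7=97
a_6=1:  p_6=1·1995+617=2612,  q_6=1·97+30=127
a_7=1:  p_7=1·2612+1995=4607,  q_7=1·127+97=224
(x₁, y₁) = (4607, 224);  4607² − 423·224² = 1 ✓

4607 224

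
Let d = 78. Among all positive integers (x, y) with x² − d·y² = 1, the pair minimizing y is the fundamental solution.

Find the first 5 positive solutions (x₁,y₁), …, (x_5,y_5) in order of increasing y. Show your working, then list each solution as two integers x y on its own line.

53 6
5617 636
595349 67410
63101377 7144824
6688150613 757283934

√78 = [8; 1,4,1,16, …], period ℓ=4 (even) → k=3
i=0: a=8 ⇒ p=8, q=1
i=1: a=1 ⇒ p=9, q=1
i=2: a=4 ⇒ p=44, q=5
i=3: a=1 ⇒ p=53, q=6
(x₁, y₁) = (53, 6);  53² − 78·6² = 1 ✓
n=2: (53,6)∘(53,6) = (53·53+78·6·6, 53·6+6·53) = (5617,636)
n=3: (5617,636)∘(53,6) = (53·5617+78·6·636, 53·636+6·5617) = (595349,67410)
n=4: (595349,67410)∘(53,6) = (53·595349+78·6·67410, 53·67410+6·595349) = (63101377,7144824)
n=5: (63101377,7144824)∘(53,6) = (53·63101377+78·6·7144824, 53·7144824+6·63101377) = (6688150613,757283934)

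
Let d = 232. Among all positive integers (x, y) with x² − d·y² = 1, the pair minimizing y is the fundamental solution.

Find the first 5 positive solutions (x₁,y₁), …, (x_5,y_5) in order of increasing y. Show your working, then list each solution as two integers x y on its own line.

[15; 4,3,7,3,4,30] for √232; ℓ=6 ⇒ convergent index 5
i=0: a=15 ⇒ p=15, q=1
i=1: a=4 ⇒ p=61, q=4
…
i=4: a=3 ⇒ p=4539, q=298
i=5: a=4 ⇒ p=19603, q=1287
→ (19603, 1287).  Check: 19603²=384277609, 232·1287²=384277608, difference 1.
(x_2, y_2) = (19603·19603 + 232·1287·1287, 19603·1287 + 1287·19603) = (768555217, 50458122)
(x_3, y_3) = (19603·768555217 + 232·1287·50458122, 19603·50458122 + 1287·768555217) = (30131975818099, 1978261129845)
(x_4, y_4) = (19603·30131975818099 + 232·1287·1978261129845, 19603·1978261129845 + 1287·30131975818099) = (1181354243155834177, 77559705806244948)
(x_5, y_5) = (19603·1181354243155834177 + 232·1287·77559705806244948, 19603·77559705806244948 + 1287·1181354243155834177) = (46316174427035658925363, 3040805823861378301443)

19603 1287
768555217 50458122
30131975818099 1978261129845
1181354243155834177 77559705806244948
46316174427035658925363 3040805823861378301443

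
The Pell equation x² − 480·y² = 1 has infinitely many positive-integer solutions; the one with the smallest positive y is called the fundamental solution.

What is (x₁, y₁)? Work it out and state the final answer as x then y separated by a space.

241 11

√480 = [21; 1,9,1,42, …], period ℓ=4 (even) → k=3
k=0  a_k=21  p_k/q_k = 21/1
k=1  a_k=1  p_k/q_k = 22/1
k=2  a_k=9  p_k/q_k = 219/10
k=3  a_k=1  p_k/q_k = 241/11
(x₁, y₁) = (241, 11);  241² − 480·11² = 1 ✓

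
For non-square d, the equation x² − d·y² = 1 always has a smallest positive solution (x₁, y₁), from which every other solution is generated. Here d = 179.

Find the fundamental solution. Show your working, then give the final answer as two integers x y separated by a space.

√179 → a₀=13, period (2,1,1,1,3,…,1,2,26); ℓ=14 even so k=13
step 0: (13, 1)  from 13·(1,0) + (0,1)
step 1: (27, 2)  from 2·(13,1) + (1,0)
step 2: (40, 3)  from 1·(27,2) + (13,1)
step 3: (67, 5)  from 1·(40,3) + (27,2)
step 4: (107, 8)  from 1·(67,5) + (40,3)
step 5: (388, 29)  from 3·(107,8) + (67,5)
step 6: (2047, 153)  from 5·(388,29) + (107,8)
step 7: (26999, 2018)  from 13·(2047,153) + (388,29)
step 8: (137042, 10243)  from 5·(26999,2018) + (2047,153)
…
step 10: (575167, 42990)  from 1·(438125,32747) + (137042,10243)
step 11: (1013292, 75737)  from 1·(575167,42990) + (438125,32747)
step 12: (1588459, 118727)  from 1·(1013292,75737) + (575167,42990)
step 13: (4190210, 313191)  from 2·(1588459,118727) + (1013292,75737)
(x₁, y₁) = (4190210, 313191);  4190210² − 179·313191² = 1 ✓

4190210 313191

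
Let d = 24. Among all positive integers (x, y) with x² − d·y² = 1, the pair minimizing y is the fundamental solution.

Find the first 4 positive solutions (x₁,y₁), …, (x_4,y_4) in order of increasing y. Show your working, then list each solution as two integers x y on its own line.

√24 = [4; 1,8, …], period ℓ=2 (even) → k=1
i=0: a=4 ⇒ p=4, q=1
i=1: a=1 ⇒ p=5, q=1
→ (5, 1).  Check: 5²=25, 24·1²=24, difference 1.
(x_2, y_2) = (5·5 + 24·1·1, 5·1 + 1·5) = (49, 10)
(x_3, y_3) = (5·49 + 24·1·10, 5·10 + 1·49) = (485, 99)
(x_4, y_4) = (5·485 + 24·1·99, 5·99 + 1·485) = (4801, 980)

5 1
49 10
485 99
4801 980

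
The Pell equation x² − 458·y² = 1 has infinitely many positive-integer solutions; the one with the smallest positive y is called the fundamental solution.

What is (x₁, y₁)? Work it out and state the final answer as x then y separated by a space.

√458 → a₀=21, period (2,2,42); ℓ=3 odd so k=5
step 0: (21, 1)  from 21·(1,0) + (0,1)
…
step 2: (107, 5)  from 2·(43,2) + (21,1)
…
step 4: (9181, 429)  from 2·(4537,212) + (107,5)
step 5: (22899, 1070)  from 2·(9181,429) + (4537,212)
→ (22899, 1070).  Check: 22899²=524364201, 458·1070²=524364200, difference 1.

22899 1070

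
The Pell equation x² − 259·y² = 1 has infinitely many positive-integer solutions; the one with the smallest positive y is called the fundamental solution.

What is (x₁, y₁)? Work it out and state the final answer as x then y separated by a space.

√259 → a₀=16, period (10,1,2,3,4,3,2,1,10,32); ℓ=10 even so k=9
a_0=16:  p_0=16·1+0=16,  q_0=16·0+1=1
a_1=10:  p_1=10·16+1=161,  q_1=10·1+0=10
…
a_3=2:  p_3=2·177+161=515,  q_3=2·11+10=32
a_4=3:  p_4=3·515+177=1722,  q_4=3·32+11=107
a_5=4:  p_5=4·1722+515=7403,  q_5=4·107+32=460
a_6=3:  p_6=3·7403+1722=23931,  q_6=3·460+107=1487
a_7=2:  p_7=2·23931+7403=55265,  q_7=2·1487+460=3434
a_8=1:  p_8=1·55265+23931=79196,  q_8=1·3434+1487=4921
a_9=10:  p_9=10·79196+55265=847225,  q_9=10·4921+3434=52644
→ (847225, 52644).  Check: 847225²=717790200625, 259·52644²=717790200624, difference 1.

847225 52644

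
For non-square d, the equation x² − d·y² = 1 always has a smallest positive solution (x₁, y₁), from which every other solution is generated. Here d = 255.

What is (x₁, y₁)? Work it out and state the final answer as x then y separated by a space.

√255 → a₀=15, period (1,30); ℓ=2 even so k=1
a_0=15:  p_0=15·1+0=15,  q_0=15·0+1=1
a_1=1:  p_1=1·15+1=16,  q_1=1·1+0=1
(x₁, y₁) = (16, 1);  16² − 255·1² = 1 ✓

16 1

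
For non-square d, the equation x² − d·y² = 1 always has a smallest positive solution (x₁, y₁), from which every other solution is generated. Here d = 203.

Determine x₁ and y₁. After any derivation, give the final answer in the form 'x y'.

√203 = [14; 4,28, …], period ℓ=2 (even) → k=1
i=0: a=14 ⇒ p=14, q=1
i=1: a=4 ⇒ p=57, q=4
fundamental: x₁=57, y₁=4  (since 3249 − 203·16 = 1)

57 4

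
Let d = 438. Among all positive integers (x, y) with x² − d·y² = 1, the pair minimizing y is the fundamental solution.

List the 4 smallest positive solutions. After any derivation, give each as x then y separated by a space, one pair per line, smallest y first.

293 14
171697 8204
100614149 4807530
58959719617 2817204376

[20; 1,12,1,40] for √438; ℓ=4 ⇒ convergent index 3
step 0: (20, 1)  from 20·(1,0) + (0,1)
…
step 2: (272, 13)  from 12·(21,1) + (20,1)
step 3: (293, 14)  from 1·(272,13) + (21,1)
→ (293, 14).  Check: 293²=85849, 438·14²=85848, difference 1.
(x_2, y_2) = (293·293 + 438·14·14, 293·14 + 14·293) = (171697, 8204)
(x_3, y_3) = (293·171697 + 438·14·8204, 293·8204 + 14·171697) = (100614149, 4807530)
(x_4, y_4) = (293·100614149 + 438·14·4807530, 293·4807530 + 14·100614149) = (58959719617, 2817204376)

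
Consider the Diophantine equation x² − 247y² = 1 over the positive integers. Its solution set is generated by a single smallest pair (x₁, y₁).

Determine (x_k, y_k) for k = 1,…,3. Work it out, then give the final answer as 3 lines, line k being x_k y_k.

85292 5427
14549450527 925759368
2481903468612476 157919736025485

√247 → a₀=15, period (1,2,1,1,9,1,9,1,1,2,1,30); ℓ=12 even so k=11
i=0: a=15 ⇒ p=15, q=1
i=1: a=1 ⇒ p=16, q=1
i=2: a=2 ⇒ p=47, q=3
i=3: a=1 ⇒ p=63, q=4
…
i=5: a=9 ⇒ p=1053, q=67
i=6: a=1 ⇒ p=1163, q=74
i=7: a=9 ⇒ p=11520, q=733
i=8: a=1 ⇒ p=12683, q=807
i=9: a=1 ⇒ p=24203, q=1540
i=10: a=2 ⇒ p=61089, q=3887
i=11: a=1 ⇒ p=85292, q=5427
fundamental: x₁=85292, y₁=5427  (since 7274725264 − 247·29452329 = 1)
n=2: (85292,5427)∘(85292,5427) = (85292·85292+247·5427·5427, 85292·5427+5427·85292) = (14549450527,925759368)
n=3: (14549450527,925759368)∘(85292,5427) = (85292·14549450527+247·5427·925759368, 85292·925759368+5427·14549450527) = (2481903468612476,157919736025485)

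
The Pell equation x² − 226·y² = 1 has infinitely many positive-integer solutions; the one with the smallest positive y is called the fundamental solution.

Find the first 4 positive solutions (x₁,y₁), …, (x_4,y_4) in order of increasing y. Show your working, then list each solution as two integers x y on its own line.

[15; 30] for √226; ℓ=1 ⇒ convergent index 1
a_0=15:  p_0=15·1+0=15,  q_0=15·0+1=1
a_1=30:  p_1=30·15+1=451,  q_1=30·1+0=30
→ (451, 30).  Check: 451²=203401, 226·30²=203400, difference 1.
n=2: (451,30)∘(451,30) = (451·451+226·30·30, 451·30+30·451) = (406801,27060)
n=3: (406801,27060)∘(451,30) = (451·406801+226·30·27060, 451·27060+30·406801) = (366934051,24408090)
n=4: (366934051,24408090)∘(451,30) = (451·366934051+226·30·24408090, 451·24408090+30·366934051) = (330974107201,22016070120)

451 30
406801 27060
366934051 24408090
330974107201 22016070120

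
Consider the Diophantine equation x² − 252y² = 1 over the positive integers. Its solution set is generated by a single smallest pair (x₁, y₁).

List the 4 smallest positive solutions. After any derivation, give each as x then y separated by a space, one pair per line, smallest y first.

√252 → a₀=15, period (1,6,1,30); ℓ=4 even so k=3
i=0: a=15 ⇒ p=15, q=1
…
i=2: a=6 ⇒ p=111, q=7
i=3: a=1 ⇒ p=127, q=8
(x₁, y₁) = (127, 8);  127² − 252·8² = 1 ✓
(127+8√252)^2 = 32257 + 2032√252
(127+8√252)^3 = 8193151 + 516120√252
(127+8√252)^4 = 2081028097 + 131092448√252

127 8
32257 2032
8193151 516120
2081028097 131092448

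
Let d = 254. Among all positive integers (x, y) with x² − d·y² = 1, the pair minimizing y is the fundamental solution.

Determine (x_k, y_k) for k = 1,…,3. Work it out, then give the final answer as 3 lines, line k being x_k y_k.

255 16
130049 8160
66324735 4161584

√254 = [15; 1,14,1,30, …], period ℓ=4 (even) → k=3
i=0: a=15 ⇒ p=15, q=1
i=1: a=1 ⇒ p=16, q=1
i=2: a=14 ⇒ p=239, q=15
i=3: a=1 ⇒ p=255, q=16
→ (255, 16).  Check: 255²=65025, 254·16²=65024, difference 1.
(255+16√254)^2 = 130049 + 8160√254
(255+16√254)^3 = 66324735 + 4161584√254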